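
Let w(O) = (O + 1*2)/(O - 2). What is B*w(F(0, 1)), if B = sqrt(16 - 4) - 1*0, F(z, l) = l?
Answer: -6*sqrt(3) ≈ -10.392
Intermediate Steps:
B = 2*sqrt(3) (B = sqrt(12) + 0 = 2*sqrt(3) + 0 = 2*sqrt(3) ≈ 3.4641)
w(O) = (2 + O)/(-2 + O) (w(O) = (O + 2)/(-2 + O) = (2 + O)/(-2 + O))
B*w(F(0, 1)) = (2*sqrt(3))*((2 + 1)/(-2 + 1)) = (2*sqrt(3))*(3/(-1)) = (2*sqrt(3))*(-1*3) = (2*sqrt(3))*(-3) = -6*sqrt(3)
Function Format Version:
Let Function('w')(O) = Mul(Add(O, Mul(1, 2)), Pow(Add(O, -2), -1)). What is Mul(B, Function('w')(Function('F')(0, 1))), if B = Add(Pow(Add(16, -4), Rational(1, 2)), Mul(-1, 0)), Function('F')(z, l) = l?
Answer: Mul(-6, Pow(3, Rational(1, 2))) ≈ -10.392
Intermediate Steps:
B = Mul(2, Pow(3, Rational(1, 2))) (B = Add(Pow(12, Rational(1, 2)), 0) = Add(Mul(2, Pow(3, Rational(1, 2))), 0) = Mul(2, Pow(3, Rational(1, 2))) ≈ 3.4641)
Function('w')(O) = Mul(Pow(Add(-2, O), -1), Add(2, O)) (Function('w')(O) = Mul(Add(O, 2), Pow(Add(-2, O), -1)) = Mul(Add(2, O), Pow(Add(-2, O), -1)) = Mul(Pow(Add(-2, O), -1), Add(2, O)))
Mul(B, Function('w')(Function('F')(0, 1))) = Mul(Mul(2, Pow(3, Rational(1, 2))), Mul(Pow(Add(-2, 1), -1), Add(2, 1))) = Mul(Mul(2, Pow(3, Rational(1, 2))), Mul(Pow(-1, -1), 3)) = Mul(Mul(2, Pow(3, Rational(1, 2))), Mul(-1, 3)) = Mul(Mul(2, Pow(3, Rational(1, 2))), -3) = Mul(-6, Pow(3, Rational(1, 2)))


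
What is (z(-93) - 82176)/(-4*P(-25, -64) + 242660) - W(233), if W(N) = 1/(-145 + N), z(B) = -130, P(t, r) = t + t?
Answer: -1871447/5342920 ≈ -0.35027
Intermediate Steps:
P(t, r) = 2*t
(z(-93) - 82176)/(-4*P(-25, -64) + 242660) - W(233) = (-130 - 82176)/(-8*(-25) + 242660) - 1/(-145 + 233) = -82306/(-4*(-50) + 242660) - 1/88 = -82306/(200 + 242660) - 1*1/88 = -82306/242860 - 1/88 = -82306*1/242860 - 1/88 = -41153/121430 - 1/88 = -1871447/5342920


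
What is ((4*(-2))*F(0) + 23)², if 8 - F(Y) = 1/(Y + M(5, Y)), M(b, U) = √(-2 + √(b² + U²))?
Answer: 5107/3 - 656*√3/3 ≈ 1323.6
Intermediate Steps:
M(b, U) = √(-2 + √(U² + b²))
F(Y) = 8 - 1/(Y + √(-2 + √(25 + Y²))) (F(Y) = 8 - 1/(Y + √(-2 + √(Y² + 5²))) = 8 - 1/(Y + √(-2 + √(Y² + 25))) = 8 - 1/(Y + √(-2 + √(25 + Y²))))
((4*(-2))*F(0) + 23)² = ((4*(-2))*((-1 + 8*0 + 8*√(-2 + √(25 + 0²)))/(0 + √(-2 + √(25 + 0²)))) + 23)² = (-8*(-1 + 0 + 8*√(-2 + √(25 + 0)))/(0 + √(-2 + √(25 + 0))) + 23)² = (-8*(-1 + 0 + 8*√(-2 + √25))/(0 + √(-2 + √25)) + 23)² = (-8*(-1 + 0 + 8*√(-2 + 5))/(0 + √(-2 + 5)) + 23)² = (-8*(-1 + 0 + 8*√3)/(0 + √3) + 23)² = (-8*(-1 + 8*√3)/(√3) + 23)² = (-8*√3/3*(-1 + 8*√3) + 23)² = (-8*√3*(-1 + 8*√3)/3 + 23)² = (23 - 8*√3*(-1 + 8*√3)/3)²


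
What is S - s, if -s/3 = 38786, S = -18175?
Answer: 98183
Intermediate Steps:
s = -116358 (s = -3*38786 = -116358)
S - s = -18175 - 1*(-116358) = -18175 + 116358 = 98183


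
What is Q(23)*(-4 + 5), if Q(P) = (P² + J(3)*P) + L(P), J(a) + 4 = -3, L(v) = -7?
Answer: 361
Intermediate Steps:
J(a) = -7 (J(a) = -4 - 3 = -7)
Q(P) = -7 + P² - 7*P (Q(P) = (P² - 7*P) - 7 = -7 + P² - 7*P)
Q(23)*(-4 + 5) = (-7 + 23² - 7*23)*(-4 + 5) = (-7 + 529 - 161)*1 = 361*1 = 361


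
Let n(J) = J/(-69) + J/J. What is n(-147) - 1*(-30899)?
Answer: 710749/23 ≈ 30902.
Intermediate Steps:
n(J) = 1 - J/69 (n(J) = J*(-1/69) + 1 = -J/69 + 1 = 1 - J/69)
n(-147) - 1*(-30899) = (1 - 1/69*(-147)) - 1*(-30899) = (1 + 49/23) + 30899 = 72/23 + 30899 = 710749/23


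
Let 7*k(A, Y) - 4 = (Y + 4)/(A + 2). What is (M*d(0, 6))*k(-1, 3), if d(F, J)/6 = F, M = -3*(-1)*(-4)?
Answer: 0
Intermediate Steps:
M = -12 (M = 3*(-4) = -12)
d(F, J) = 6*F
k(A, Y) = 4/7 + (4 + Y)/(7*(2 + A)) (k(A, Y) = 4/7 + ((Y + 4)/(A + 2))/7 = 4/7 + ((4 + Y)/(2 + A))/7 = 4/7 + (4 + Y)/(7*(2 + A)))
(M*d(0, 6))*k(-1, 3) = (-72*0)*((12 + 3 + 4*(-1))/(7*(2 - 1))) = (-12*0)*((⅐)*(12 + 3 - 4)/1) = 0*((⅐)*1*11) = 0*(11/7) = 0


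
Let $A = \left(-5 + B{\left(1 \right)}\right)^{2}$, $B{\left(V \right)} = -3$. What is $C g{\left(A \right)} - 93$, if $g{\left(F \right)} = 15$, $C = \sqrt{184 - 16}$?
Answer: $-93 + 30 \sqrt{42} \approx 101.42$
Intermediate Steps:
$C = 2 \sqrt{42}$ ($C = \sqrt{168} = 2 \sqrt{42} \approx 12.961$)
$A = 64$ ($A = \left(-5 - 3\right)^{2} = \left(-8\right)^{2} = 64$)
$C g{\left(A \right)} - 93 = 2 \sqrt{42} \cdot 15 - 93 = 30 \sqrt{42} - 93 = -93 + 30 \sqrt{42}$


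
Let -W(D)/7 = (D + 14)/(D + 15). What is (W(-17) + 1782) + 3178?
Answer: 9899/2 ≈ 4949.5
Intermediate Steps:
W(D) = -7*(14 + D)/(15 + D) (W(D) = -7*(D + 14)/(D + 15) = -7*(14 + D)/(15 + D))
(W(-17) + 1782) + 3178 = (7*(-14 - 1*(-17))/(15 - 17) + 1782) + 3178 = (7*(-14 + 17)/(-2) + 1782) + 3178 = (7*(-1/2)*3 + 1782) + 3178 = (-21/2 + 1782) + 3178 = 3543/2 + 3178 = 9899/2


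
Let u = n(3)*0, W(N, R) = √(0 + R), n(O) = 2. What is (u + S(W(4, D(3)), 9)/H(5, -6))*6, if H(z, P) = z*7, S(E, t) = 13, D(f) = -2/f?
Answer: 78/35 ≈ 2.2286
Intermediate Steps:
W(N, R) = √R
H(z, P) = 7*z
u = 0 (u = 2*0 = 0)
(u + S(W(4, D(3)), 9)/H(5, -6))*6 = (0 + 13/((7*5)))*6 = (0 + 13/35)*6 = (13/35)*6 = 78/35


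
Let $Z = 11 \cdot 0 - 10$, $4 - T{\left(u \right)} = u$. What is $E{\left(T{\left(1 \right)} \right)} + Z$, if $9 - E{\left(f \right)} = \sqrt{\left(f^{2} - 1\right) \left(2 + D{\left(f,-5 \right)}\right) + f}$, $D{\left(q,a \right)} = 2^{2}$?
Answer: $-1 - \sqrt{51} \approx -8.1414$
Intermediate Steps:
$D{\left(q,a \right)} = 4$
$T{\left(u \right)} = 4 - u$
$Z = -10$ ($Z = 0 - 10 = -10$)
$E{\left(f \right)} = 9 - \sqrt{-6 + f + 6 f^{2}}$ ($E{\left(f \right)} = 9 - \sqrt{\left(f^{2} - 1\right) \left(2 + 4\right) + f} = 9 - \sqrt{\left(-1 + f^{2}\right) 6 + f} = 9 - \sqrt{\left(-6 + 6 f^{2}\right) + f} = 9 - \sqrt{-6 + f + 6 f^{2}}$)
$E{\left(T{\left(1 \right)} \right)} + Z = \left(9 - \sqrt{-6 + \left(4 - 1\right) + 6 \left(4 - 1\right)^{2}}\right) - 10 = \left(9 - \sqrt{-6 + 3 + 6 \cdot 3^{2}}\right) - 10 = \left(9 - \sqrt{-6 + 3 + 6 \cdot 9}\right) - 10 = \left(9 - \sqrt{-6 + 3 + 54}\right) - 10 = \left(9 - \sqrt{51}\right) - 10 = -1 - \sqrt{51}$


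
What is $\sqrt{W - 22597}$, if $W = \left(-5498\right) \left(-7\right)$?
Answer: $\sqrt{15889} \approx 126.05$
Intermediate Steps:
$W = 38486$
$\sqrt{W - 22597} = \sqrt{38486 - 22597} = \sqrt{15889}$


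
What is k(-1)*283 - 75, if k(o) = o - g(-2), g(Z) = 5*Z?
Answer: 2472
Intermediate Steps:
k(o) = 10 + o (k(o) = o - 5*(-2) = o - 1*(-10) = o + 10 = 10 + o)
k(-1)*283 - 75 = (10 - 1)*283 - 75 = 9*283 - 75 = 2547 - 75 = 2472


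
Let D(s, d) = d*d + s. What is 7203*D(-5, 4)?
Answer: 79233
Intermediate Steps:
D(s, d) = s + d² (D(s, d) = d² + s = s + d²)
7203*D(-5, 4) = 7203*(-5 + 4²) = 7203*(-5 + 16) = 7203*11 = 79233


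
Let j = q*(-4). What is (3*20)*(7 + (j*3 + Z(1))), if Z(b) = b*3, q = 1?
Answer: -120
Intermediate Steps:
Z(b) = 3*b
j = -4 (j = 1*(-4) = -4)
(3*20)*(7 + (j*3 + Z(1))) = (3*20)*(7 + (-4*3 + 3*1)) = 60*(7 + (-12 + 3)) = 60*(7 - 9) = 60*(-2) = -120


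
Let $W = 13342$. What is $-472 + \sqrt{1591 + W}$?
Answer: $-472 + \sqrt{14933} \approx -349.8$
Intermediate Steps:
$-472 + \sqrt{1591 + W} = -472 + \sqrt{1591 + 13342} = -472 + \sqrt{14933}$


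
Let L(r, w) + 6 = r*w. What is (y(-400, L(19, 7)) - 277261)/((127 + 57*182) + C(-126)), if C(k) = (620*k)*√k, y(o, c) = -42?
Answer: -35083841/9265720547 - 782996760*I*√14/9265720547 ≈ -0.0037864 - 0.31619*I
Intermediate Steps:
L(r, w) = -6 + r*w
C(k) = 620*k^(3/2)
(y(-400, L(19, 7)) - 277261)/((127 + 57*182) + C(-126)) = (-42 - 277261)/((127 + 57*182) + 620*(-126)^(3/2)) = -277303/((127 + 10374) + 620*(-378*I*√14)) = -277303/(10501 - 234360*I*√14)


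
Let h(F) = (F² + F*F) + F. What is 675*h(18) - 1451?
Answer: 448099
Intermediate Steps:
h(F) = F + 2*F² (h(F) = (F² + F²) + F = 2*F² + F = F + 2*F²)
675*h(18) - 1451 = 675*(18*(1 + 2*18)) - 1451 = 675*(18*(1 + 36)) - 1451 = 675*(18*37) - 1451 = 675*666 - 1451 = 449550 - 1451 = 448099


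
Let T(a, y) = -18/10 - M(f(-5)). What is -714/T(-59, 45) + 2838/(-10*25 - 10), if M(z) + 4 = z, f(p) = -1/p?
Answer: -47829/130 ≈ -367.92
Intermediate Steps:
M(z) = -4 + z
T(a, y) = 2 (T(a, y) = -18/10 - (-4 - 1/(-5)) = -18*⅒ - (-4 - 1*(-⅕)) = -9/5 - (-4 + ⅕) = -9/5 - 1*(-19/5) = -9/5 + 19/5 = 2)
-714/T(-59, 45) + 2838/(-10*25 - 10) = -714/2 + 2838/(-10*25 - 10) = -714*½ + 2838/(-250 - 10) = -357 + 2838/(-260) = -357 + 2838*(-1/260) = -357 - 1419/130 = -47829/130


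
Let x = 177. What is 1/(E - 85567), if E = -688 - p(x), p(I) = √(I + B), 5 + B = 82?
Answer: -86255/7439924771 + √254/7439924771 ≈ -1.1591e-5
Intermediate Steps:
B = 77 (B = -5 + 82 = 77)
p(I) = √(77 + I) (p(I) = √(I + 77) = √(77 + I))
E = -688 - √254 (E = -688 - √(77 + 177) = -688 - √254 ≈ -703.94)
1/(E - 85567) = 1/((-688 - √254) - 85567) = 1/(-86255 - √254)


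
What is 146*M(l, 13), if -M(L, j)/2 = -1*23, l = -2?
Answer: 6716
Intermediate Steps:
M(L, j) = 46 (M(L, j) = -(-2)*23 = -2*(-23) = 46)
146*M(l, 13) = 146*46 = 6716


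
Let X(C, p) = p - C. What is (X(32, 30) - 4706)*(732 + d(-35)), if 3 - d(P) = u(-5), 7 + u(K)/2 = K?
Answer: -3573372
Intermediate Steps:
u(K) = -14 + 2*K
d(P) = 27 (d(P) = 3 - (-14 + 2*(-5)) = 3 - (-14 - 10) = 3 - 1*(-24) = 3 + 24 = 27)
(X(32, 30) - 4706)*(732 + d(-35)) = ((30 - 1*32) - 4706)*(732 + 27) = ((30 - 32) - 4706)*759 = (-2 - 4706)*759 = -4708*759 = -3573372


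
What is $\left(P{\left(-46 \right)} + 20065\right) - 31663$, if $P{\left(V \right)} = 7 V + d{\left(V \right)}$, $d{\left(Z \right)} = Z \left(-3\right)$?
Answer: $-11782$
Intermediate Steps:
$d{\left(Z \right)} = - 3 Z$
$P{\left(V \right)} = 4 V$ ($P{\left(V \right)} = 7 V - 3 V = 4 V$)
$\left(P{\left(-46 \right)} + 20065\right) - 31663 = \left(4 \left(-46\right) + 20065\right) - 31663 = \left(-184 + 20065\right) - 31663 = 19881 - 31663 = -11782$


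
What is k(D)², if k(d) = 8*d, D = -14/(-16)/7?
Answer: 1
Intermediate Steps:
D = ⅛ (D = -14*(-1/16)*(⅐) = (7/8)*(⅐) = ⅛ ≈ 0.12500)
k(D)² = (8*(⅛))² = 1² = 1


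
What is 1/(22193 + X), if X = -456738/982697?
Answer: 982697/21808537783 ≈ 4.5060e-5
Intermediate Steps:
X = -456738/982697 (X = -456738*1/982697 = -456738/982697 ≈ -0.46478)
1/(22193 + X) = 1/(22193 - 456738/982697) = 1/(21808537783/982697) = 982697/21808537783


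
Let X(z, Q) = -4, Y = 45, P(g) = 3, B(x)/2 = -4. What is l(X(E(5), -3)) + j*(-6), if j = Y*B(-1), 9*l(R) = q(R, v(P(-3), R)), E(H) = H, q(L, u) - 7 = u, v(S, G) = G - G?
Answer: 19447/9 ≈ 2160.8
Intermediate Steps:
B(x) = -8 (B(x) = 2*(-4) = -8)
v(S, G) = 0
q(L, u) = 7 + u
l(R) = 7/9 (l(R) = (7 + 0)/9 = (⅑)*7 = 7/9)
j = -360 (j = 45*(-8) = -360)
l(X(E(5), -3)) + j*(-6) = 7/9 - 360*(-6) = 7/9 + 2160 = 19447/9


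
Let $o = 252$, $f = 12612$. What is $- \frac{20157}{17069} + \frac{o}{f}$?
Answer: $- \frac{20826558}{17939519} \approx -1.1609$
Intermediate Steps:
$- \frac{20157}{17069} + \frac{o}{f} = - \frac{20157}{17069} + \frac{252}{12612} = \left(-20157\right) \frac{1}{17069} + 252 \cdot \frac{1}{12612} = - \frac{20157}{17069} + \frac{21}{1051} = - \frac{20826558}{17939519}$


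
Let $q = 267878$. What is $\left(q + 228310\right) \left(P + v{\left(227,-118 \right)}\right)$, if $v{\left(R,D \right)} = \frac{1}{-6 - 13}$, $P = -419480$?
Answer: $- \frac{3954678398748}{19} \approx -2.0814 \cdot 10^{11}$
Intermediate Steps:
$v{\left(R,D \right)} = - \frac{1}{19}$ ($v{\left(R,D \right)} = \frac{1}{-19} = - \frac{1}{19}$)
$\left(q + 228310\right) \left(P + v{\left(227,-118 \right)}\right) = \left(267878 + 228310\right) \left(-419480 - \frac{1}{19}\right) = 496188 \left(- \frac{7970121}{19}\right) = - \frac{3954678398748}{19}$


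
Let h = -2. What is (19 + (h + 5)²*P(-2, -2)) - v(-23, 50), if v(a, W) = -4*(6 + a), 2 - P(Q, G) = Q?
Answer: -13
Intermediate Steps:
P(Q, G) = 2 - Q
v(a, W) = -24 - 4*a
(19 + (h + 5)²*P(-2, -2)) - v(-23, 50) = (19 + (-2 + 5)²*(2 - 1*(-2))) - (-24 - 4*(-23)) = (19 + 3²*(2 + 2)) - (-24 + 92) = (19 + 9*4) - 1*68 = (19 + 36) - 68 = 55 - 68 = -13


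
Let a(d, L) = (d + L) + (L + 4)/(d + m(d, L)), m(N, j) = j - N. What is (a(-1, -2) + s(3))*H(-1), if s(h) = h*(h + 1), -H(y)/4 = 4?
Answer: -128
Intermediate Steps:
H(y) = -16 (H(y) = -4*4 = -16)
s(h) = h*(1 + h)
a(d, L) = L + d + (4 + L)/L (a(d, L) = (d + L) + (L + 4)/(d + (L - d)) = (L + d) + (4 + L)/L = L + d + (4 + L)/L)
(a(-1, -2) + s(3))*H(-1) = ((1 - 2 - 1 + 4/(-2)) + 3*(1 + 3))*(-16) = ((1 - 2 - 1 + 4*(-1/2)) + 3*4)*(-16) = ((1 - 2 - 1 - 2) + 12)*(-16) = (-4 + 12)*(-16) = 8*(-16) = -128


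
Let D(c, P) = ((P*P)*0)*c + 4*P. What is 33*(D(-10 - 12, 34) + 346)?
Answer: 15906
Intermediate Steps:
D(c, P) = 4*P (D(c, P) = (P**2*0)*c + 4*P = 0*c + 4*P = 0 + 4*P = 4*P)
33*(D(-10 - 12, 34) + 346) = 33*(4*34 + 346) = 33*(136 + 346) = 33*482 = 15906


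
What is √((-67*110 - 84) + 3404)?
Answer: 45*I*√2 ≈ 63.64*I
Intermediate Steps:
√((-67*110 - 84) + 3404) = √((-7370 - 84) + 3404) = √(-7454 + 3404) = √(-4050) = 45*I*√2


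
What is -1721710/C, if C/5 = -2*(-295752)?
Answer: -172171/295752 ≈ -0.58215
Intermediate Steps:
C = 2957520 (C = 5*(-2*(-295752)) = 5*591504 = 2957520)
-1721710/C = -1721710/2957520 = -1721710*1/2957520 = -172171/295752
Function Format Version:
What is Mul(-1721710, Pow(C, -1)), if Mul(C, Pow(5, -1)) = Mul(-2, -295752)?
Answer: Rational(-172171, 295752) ≈ -0.58215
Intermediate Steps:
C = 2957520 (C = Mul(5, Mul(-2, -295752)) = Mul(5, 591504) = 2957520)
Mul(-1721710, Pow(C, -1)) = Mul(-1721710, Pow(2957520, -1)) = Mul(-1721710, Rational(1, 2957520)) = Rational(-172171, 295752)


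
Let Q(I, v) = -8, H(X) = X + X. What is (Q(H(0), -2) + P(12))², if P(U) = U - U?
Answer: 64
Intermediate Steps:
H(X) = 2*X
P(U) = 0
(Q(H(0), -2) + P(12))² = (-8 + 0)² = (-8)² = 64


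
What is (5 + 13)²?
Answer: 324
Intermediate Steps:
(5 + 13)² = 18² = 324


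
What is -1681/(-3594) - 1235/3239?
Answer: 1006169/11640966 ≈ 0.086433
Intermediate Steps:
-1681/(-3594) - 1235/3239 = -1681*(-1/3594) - 1235*1/3239 = 1681/3594 - 1235/3239 = 1006169/11640966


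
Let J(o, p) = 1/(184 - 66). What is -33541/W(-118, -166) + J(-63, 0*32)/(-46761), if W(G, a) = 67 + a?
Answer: 5608256443/16553394 ≈ 338.80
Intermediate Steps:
J(o, p) = 1/118
-33541/W(-118, -166) + J(-63, 0*32)/(-46761) = -33541/(67 - 166) + (1/118)/(-46761) = -33541/(-99) + (1/118)*(-1/46761) = -33541*(-1/99) - 1/5517798 = 33541/99 - 1/5517798 = 5608256443/16553394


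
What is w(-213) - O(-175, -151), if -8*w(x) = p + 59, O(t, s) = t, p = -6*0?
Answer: 1341/8 ≈ 167.63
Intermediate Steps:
p = 0
w(x) = -59/8 (w(x) = -(0 + 59)/8 = -1/8*59 = -59/8)
w(-213) - O(-175, -151) = -59/8 - 1*(-175) = -59/8 + 175 = 1341/8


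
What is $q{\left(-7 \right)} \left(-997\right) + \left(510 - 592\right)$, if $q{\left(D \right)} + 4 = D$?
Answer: $10885$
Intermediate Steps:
$q{\left(D \right)} = -4 + D$
$q{\left(-7 \right)} \left(-997\right) + \left(510 - 592\right) = \left(-4 - 7\right) \left(-997\right) + \left(510 - 592\right) = \left(-11\right) \left(-997\right) - 82 = 10967 - 82 = 10885$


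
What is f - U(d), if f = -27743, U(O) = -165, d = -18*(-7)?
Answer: -27578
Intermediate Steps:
d = 126
f - U(d) = -27743 - 1*(-165) = -27743 + 165 = -27578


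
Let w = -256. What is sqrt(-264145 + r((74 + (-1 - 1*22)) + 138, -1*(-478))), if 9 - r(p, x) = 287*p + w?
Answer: 3*I*sqrt(35347) ≈ 564.02*I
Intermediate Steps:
r(p, x) = 265 - 287*p (r(p, x) = 9 - (287*p - 256) = 9 - (-256 + 287*p) = 9 + (256 - 287*p) = 265 - 287*p)
sqrt(-264145 + r((74 + (-1 - 1*22)) + 138, -1*(-478))) = sqrt(-264145 + (265 - 287*((74 + (-1 - 1*22)) + 138))) = sqrt(-264145 + (265 - 287*((74 + (-1 - 22)) + 138))) = sqrt(-264145 + (265 - 287*((74 - 23) + 138))) = sqrt(-264145 + (265 - 287*(51 + 138))) = sqrt(-264145 + (265 - 287*189)) = sqrt(-264145 + (265 - 54243)) = sqrt(-264145 - 53978) = sqrt(-318123) = 3*I*sqrt(35347)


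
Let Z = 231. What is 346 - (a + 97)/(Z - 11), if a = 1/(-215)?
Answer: 8172473/23650 ≈ 345.56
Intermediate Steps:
a = -1/215 (a = 1*(-1/215) = -1/215 ≈ -0.0046512)
346 - (a + 97)/(Z - 11) = 346 - (-1/215 + 97)/(231 - 11) = 346 - 20854/(215*220) = 346 - 1*10427/23650 = 346 - 10427/23650 = 8172473/23650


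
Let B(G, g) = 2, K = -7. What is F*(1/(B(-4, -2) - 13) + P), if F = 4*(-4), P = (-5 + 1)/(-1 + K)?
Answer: -72/11 ≈ -6.5455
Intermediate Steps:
P = 1/2 (P = (-5 + 1)/(-1 - 7) = -4/(-8) = -4*(-1/8) = 1/2 ≈ 0.50000)
F = -16
F*(1/(B(-4, -2) - 13) + P) = -16*(1/(2 - 13) + 1/2) = -16*(1/(-11) + 1/2) = -16*(-1/11 + 1/2) = -16*9/22 = -72/11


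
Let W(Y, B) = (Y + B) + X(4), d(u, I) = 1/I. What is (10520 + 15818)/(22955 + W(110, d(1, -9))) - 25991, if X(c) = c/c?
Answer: -5395312621/207593 ≈ -25990.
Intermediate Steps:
X(c) = 1
W(Y, B) = 1 + B + Y (W(Y, B) = (Y + B) + 1 = (B + Y) + 1 = 1 + B + Y)
(10520 + 15818)/(22955 + W(110, d(1, -9))) - 25991 = (10520 + 15818)/(22955 + (1 + 1/(-9) + 110)) - 25991 = 26338/(22955 + (1 - ⅑ + 110)) - 25991 = 26338/(22955 + 998/9) - 25991 = 26338/(207593/9) - 25991 = 26338*(9/207593) - 25991 = 237042/207593 - 25991 = -5395312621/207593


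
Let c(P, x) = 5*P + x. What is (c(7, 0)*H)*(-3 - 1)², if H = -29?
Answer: -16240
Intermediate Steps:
c(P, x) = x + 5*P
(c(7, 0)*H)*(-3 - 1)² = ((0 + 5*7)*(-29))*(-3 - 1)² = ((0 + 35)*(-29))*(-4)² = (35*(-29))*16 = -1015*16 = -16240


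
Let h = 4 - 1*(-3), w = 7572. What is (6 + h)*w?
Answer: 98436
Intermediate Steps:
h = 7 (h = 4 + 3 = 7)
(6 + h)*w = (6 + 7)*7572 = 13*7572 = 98436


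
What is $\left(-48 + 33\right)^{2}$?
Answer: $225$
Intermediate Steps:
$\left(-48 + 33\right)^{2} = \left(-15\right)^{2} = 225$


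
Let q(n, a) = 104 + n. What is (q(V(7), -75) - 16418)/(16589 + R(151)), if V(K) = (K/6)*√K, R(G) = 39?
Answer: -8157/8314 + 7*√7/99768 ≈ -0.98093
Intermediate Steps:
V(K) = K^(3/2)/6 (V(K) = (K*(⅙))*√K = (K/6)*√K = K^(3/2)/6)
(q(V(7), -75) - 16418)/(16589 + R(151)) = ((104 + 7^(3/2)/6) - 16418)/(16589 + 39) = ((104 + (7*√7)/6) - 16418)/16628 = ((104 + 7*√7/6) - 16418)*(1/16628) = (-16314 + 7*√7/6)*(1/16628) = -8157/8314 + 7*√7/99768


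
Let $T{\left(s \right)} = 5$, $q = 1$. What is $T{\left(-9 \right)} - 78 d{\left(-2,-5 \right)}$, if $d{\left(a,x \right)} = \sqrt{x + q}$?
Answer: $5 - 156 i \approx 5.0 - 156.0 i$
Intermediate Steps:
$d{\left(a,x \right)} = \sqrt{1 + x}$ ($d{\left(a,x \right)} = \sqrt{x + 1} = \sqrt{1 + x}$)
$T{\left(-9 \right)} - 78 d{\left(-2,-5 \right)} = 5 - 78 \sqrt{1 - 5} = 5 - 78 \sqrt{-4} = 5 - 78 \cdot 2 i = 5 - 156 i$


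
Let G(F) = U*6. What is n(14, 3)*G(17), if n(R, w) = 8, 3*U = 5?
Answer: 80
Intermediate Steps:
U = 5/3 (U = (⅓)*5 = 5/3 ≈ 1.6667)
G(F) = 10 (G(F) = (5/3)*6 = 10)
n(14, 3)*G(17) = 8*10 = 80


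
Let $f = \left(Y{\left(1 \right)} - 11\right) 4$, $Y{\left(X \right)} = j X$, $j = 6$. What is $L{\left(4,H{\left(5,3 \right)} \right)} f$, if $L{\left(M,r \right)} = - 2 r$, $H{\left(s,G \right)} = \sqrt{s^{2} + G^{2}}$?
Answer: $40 \sqrt{34} \approx 233.24$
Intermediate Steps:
$Y{\left(X \right)} = 6 X$
$H{\left(s,G \right)} = \sqrt{G^{2} + s^{2}}$
$f = -20$ ($f = \left(6 \cdot 1 - 11\right) 4 = \left(6 - 11\right) 4 = \left(-5\right) 4 = -20$)
$L{\left(4,H{\left(5,3 \right)} \right)} f = - 2 \sqrt{3^{2} + 5^{2}} \left(-20\right) = - 2 \sqrt{9 + 25} \left(-20\right) = - 2 \sqrt{34} \left(-20\right) = 40 \sqrt{34}$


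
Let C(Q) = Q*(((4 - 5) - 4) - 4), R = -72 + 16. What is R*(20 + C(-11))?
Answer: -6664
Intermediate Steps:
R = -56
C(Q) = -9*Q (C(Q) = Q*((-1 - 4) - 4) = Q*(-5 - 4) = Q*(-9) = -9*Q)
R*(20 + C(-11)) = -56*(20 - 9*(-11)) = -56*(20 + 99) = -56*119 = -6664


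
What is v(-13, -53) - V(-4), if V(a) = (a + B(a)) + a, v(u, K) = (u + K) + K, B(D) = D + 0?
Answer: -107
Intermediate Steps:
B(D) = D
v(u, K) = u + 2*K (v(u, K) = (K + u) + K = u + 2*K)
V(a) = 3*a (V(a) = (a + a) + a = 2*a + a = 3*a)
v(-13, -53) - V(-4) = (-13 + 2*(-53)) - 3*(-4) = (-13 - 106) - 1*(-12) = -119 + 12 = -107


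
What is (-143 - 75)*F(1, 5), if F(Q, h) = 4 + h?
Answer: -1962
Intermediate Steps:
(-143 - 75)*F(1, 5) = (-143 - 75)*(4 + 5) = -218*9 = -1962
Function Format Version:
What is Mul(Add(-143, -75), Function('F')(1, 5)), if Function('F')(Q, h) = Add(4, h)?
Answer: -1962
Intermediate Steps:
Mul(Add(-143, -75), Function('F')(1, 5)) = Mul(Add(-143, -75), Add(4, 5)) = Mul(-218, 9) = -1962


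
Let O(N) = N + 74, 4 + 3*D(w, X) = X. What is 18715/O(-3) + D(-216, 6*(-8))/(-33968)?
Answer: 476784263/1808796 ≈ 263.59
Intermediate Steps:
D(w, X) = -4/3 + X/3
O(N) = 74 + N
18715/O(-3) + D(-216, 6*(-8))/(-33968) = 18715/(74 - 3) + (-4/3 + (6*(-8))/3)/(-33968) = 18715/71 + (-4/3 + (⅓)*(-48))*(-1/33968) = 18715*(1/71) + (-4/3 - 16)*(-1/33968) = 18715/71 - 52/3*(-1/33968) = 18715/71 + 13/25476 = 476784263/1808796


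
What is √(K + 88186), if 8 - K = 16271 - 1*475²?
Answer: 2*√74387 ≈ 545.48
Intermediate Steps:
K = 209362 (K = 8 - (16271 - 1*475²) = 8 - (16271 - 1*225625) = 8 - (16271 - 225625) = 8 - 1*(-209354) = 8 + 209354 = 209362)
√(K + 88186) = √(209362 + 88186) = √297548 = 2*√74387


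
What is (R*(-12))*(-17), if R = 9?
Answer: 1836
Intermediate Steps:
(R*(-12))*(-17) = (9*(-12))*(-17) = -108*(-17) = 1836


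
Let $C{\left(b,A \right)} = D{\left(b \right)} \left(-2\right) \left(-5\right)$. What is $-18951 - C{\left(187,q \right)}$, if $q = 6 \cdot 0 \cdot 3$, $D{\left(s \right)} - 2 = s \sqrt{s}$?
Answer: $-18971 - 1870 \sqrt{187} \approx -44543.0$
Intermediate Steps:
$D{\left(s \right)} = 2 + s^{\frac{3}{2}}$ ($D{\left(s \right)} = 2 + s \sqrt{s} = 2 + s^{\frac{3}{2}}$)
$q = 0$ ($q = 0 \cdot 3 = 0$)
$C{\left(b,A \right)} = 20 + 10 b^{\frac{3}{2}}$ ($C{\left(b,A \right)} = \left(2 + b^{\frac{3}{2}}\right) \left(-2\right) \left(-5\right) = \left(-4 - 2 b^{\frac{3}{2}}\right) \left(-5\right) = 20 + 10 b^{\frac{3}{2}}$)
$-18951 - C{\left(187,q \right)} = -18951 - \left(20 + 10 \cdot 187^{\frac{3}{2}}\right) = -18951 - \left(20 + 10 \cdot 187 \sqrt{187}\right) = -18951 - \left(20 + 1870 \sqrt{187}\right) = -18971 - 1870 \sqrt{187}$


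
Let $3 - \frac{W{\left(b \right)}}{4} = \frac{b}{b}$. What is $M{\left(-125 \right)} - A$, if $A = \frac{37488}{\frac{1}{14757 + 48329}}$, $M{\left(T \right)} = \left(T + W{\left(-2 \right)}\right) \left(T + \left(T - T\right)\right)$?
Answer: $-2364953343$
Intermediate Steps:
$W{\left(b \right)} = 8$ ($W{\left(b \right)} = 12 - 4 \frac{b}{b} = 12 - 4 = 8$)
$M{\left(T \right)} = T \left(8 + T\right)$ ($M{\left(T \right)} = \left(T + 8\right) \left(T + \left(T - T\right)\right) = \left(8 + T\right) \left(T + 0\right) = \left(8 + T\right) T = T \left(8 + T\right)$)
$A = 2364967968$ ($A = \frac{37488}{\frac{1}{63086}} = 37488 \frac{1}{\frac{1}{63086}} = 37488 \cdot 63086 = 2364967968$)
$M{\left(-125 \right)} - A = - 125 \left(8 - 125\right) - 2364967968 = \left(-125\right) \left(-117\right) - 2364967968 = 14625 - 2364967968 = -2364953343$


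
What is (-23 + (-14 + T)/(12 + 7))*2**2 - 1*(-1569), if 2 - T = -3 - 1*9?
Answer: 1477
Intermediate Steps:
T = 14 (T = 2 - (-3 - 1*9) = 2 - (-3 - 9) = 2 - 1*(-12) = 2 + 12 = 14)
(-23 + (-14 + T)/(12 + 7))*2**2 - 1*(-1569) = (-23 + (-14 + 14)/(12 + 7))*2**2 - 1*(-1569) = (-23 + 0/19)*4 + 1569 = (-23 + 0*(1/19))*4 + 1569 = (-23 + 0)*4 + 1569 = -23*4 + 1569 = -92 + 1569 = 1477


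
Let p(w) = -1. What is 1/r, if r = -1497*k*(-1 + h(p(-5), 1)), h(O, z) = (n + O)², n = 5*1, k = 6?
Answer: -1/134730 ≈ -7.4222e-6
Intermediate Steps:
n = 5
h(O, z) = (5 + O)²
r = -134730 (r = -8982*(-1 + (5 - 1)²) = -8982*(-1 + 4²) = -8982*(-1 + 16) = -8982*15 = -1497*90 = -134730)
1/r = 1/(-134730) = -1/134730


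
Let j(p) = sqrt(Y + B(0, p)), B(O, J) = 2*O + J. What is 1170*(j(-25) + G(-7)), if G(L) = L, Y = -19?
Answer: -8190 + 2340*I*sqrt(11) ≈ -8190.0 + 7760.9*I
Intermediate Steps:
B(O, J) = J + 2*O
j(p) = sqrt(-19 + p) (j(p) = sqrt(-19 + (p + 2*0)) = sqrt(-19 + (p + 0)) = sqrt(-19 + p))
1170*(j(-25) + G(-7)) = 1170*(sqrt(-19 - 25) - 7) = 1170*(sqrt(-44) - 7) = 1170*(2*I*sqrt(11) - 7) = 1170*(-7 + 2*I*sqrt(11)) = -8190 + 2340*I*sqrt(11)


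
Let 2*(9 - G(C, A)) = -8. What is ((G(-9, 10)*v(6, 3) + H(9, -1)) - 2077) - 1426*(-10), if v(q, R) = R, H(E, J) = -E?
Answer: 12213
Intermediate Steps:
G(C, A) = 13 (G(C, A) = 9 - ½*(-8) = 9 + 4 = 13)
((G(-9, 10)*v(6, 3) + H(9, -1)) - 2077) - 1426*(-10) = ((13*3 - 1*9) - 2077) - 1426*(-10) = ((39 - 9) - 2077) + 14260 = (30 - 2077) + 14260 = -2047 + 14260 = 12213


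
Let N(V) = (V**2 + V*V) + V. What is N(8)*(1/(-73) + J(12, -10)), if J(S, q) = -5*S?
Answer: -595816/73 ≈ -8161.9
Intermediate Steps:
N(V) = V + 2*V**2 (N(V) = (V**2 + V**2) + V = 2*V**2 + V = V + 2*V**2)
N(8)*(1/(-73) + J(12, -10)) = (8*(1 + 2*8))*(1/(-73) - 5*12) = (8*(1 + 16))*(-1/73 - 60) = (8*17)*(-4381/73) = 136*(-4381/73) = -595816/73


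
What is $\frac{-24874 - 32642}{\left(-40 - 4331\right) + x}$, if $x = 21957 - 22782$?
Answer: $\frac{4793}{433} \approx 11.069$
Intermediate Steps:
$x = -825$ ($x = 21957 - 22782 = -825$)
$\frac{-24874 - 32642}{\left(-40 - 4331\right) + x} = \frac{-24874 - 32642}{\left(-40 - 4331\right) - 825} = - \frac{57516}{\left(-40 - 4331\right) - 825} = - \frac{57516}{-4371 - 825} = - \frac{57516}{-5196} = \left(-57516\right) \left(- \frac{1}{5196}\right) = \frac{4793}{433}$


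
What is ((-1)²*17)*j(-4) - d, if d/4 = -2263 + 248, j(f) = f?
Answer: 7992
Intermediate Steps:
d = -8060 (d = 4*(-2263 + 248) = 4*(-2015) = -8060)
((-1)²*17)*j(-4) - d = ((-1)²*17)*(-4) - 1*(-8060) = (1*17)*(-4) + 8060 = 17*(-4) + 8060 = -68 + 8060 = 7992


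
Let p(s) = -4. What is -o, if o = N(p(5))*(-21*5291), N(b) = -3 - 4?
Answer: -777777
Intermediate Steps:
N(b) = -7
o = 777777 (o = -(-147)*5291 = -7*(-111111) = 777777)
-o = -1*777777 = -777777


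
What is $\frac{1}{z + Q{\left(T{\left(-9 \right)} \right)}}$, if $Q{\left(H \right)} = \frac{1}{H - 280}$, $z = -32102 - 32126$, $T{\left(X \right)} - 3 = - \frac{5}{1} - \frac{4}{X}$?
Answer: $- \frac{2534}{162753761} \approx -1.557 \cdot 10^{-5}$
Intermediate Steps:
$T{\left(X \right)} = -2 - \frac{4}{X}$ ($T{\left(X \right)} = 3 - \left(5 + \frac{4}{X}\right) = -2 - \frac{4}{X}$)
$z = -64228$
$Q{\left(H \right)} = \frac{1}{-280 + H}$
$\frac{1}{z + Q{\left(T{\left(-9 \right)} \right)}} = \frac{1}{-64228 + \frac{1}{-280 - \left(2 + \frac{4}{-9}\right)}} = \frac{1}{-64228 + \frac{1}{-280 - \frac{14}{9}}} = \frac{1}{-64228 + \frac{1}{- \frac{2534}{9}}} = \frac{1}{-64228 - \frac{9}{2534}} = \frac{1}{- \frac{162753761}{2534}} = - \frac{2534}{162753761}$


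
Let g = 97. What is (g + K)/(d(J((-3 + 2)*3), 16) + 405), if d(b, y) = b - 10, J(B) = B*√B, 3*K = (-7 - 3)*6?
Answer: 30415/156052 + 231*I*√3/156052 ≈ 0.1949 + 0.0025639*I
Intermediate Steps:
K = -20 (K = ((-7 - 3)*6)/3 = (-10*6)/3 = (⅓)*(-60) = -20)
J(B) = B^(3/2)
d(b, y) = -10 + b
(g + K)/(d(J((-3 + 2)*3), 16) + 405) = (97 - 20)/((-10 + ((-3 + 2)*3)^(3/2)) + 405) = 77/((-10 + (-1*3)^(3/2)) + 405) = 77/((-10 + (-3)^(3/2)) + 405) = 77/((-10 - 3*I*√3) + 405) = 77/(395 - 3*I*√3)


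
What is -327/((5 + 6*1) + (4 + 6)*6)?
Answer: -327/71 ≈ -4.6056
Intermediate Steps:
-327/((5 + 6*1) + (4 + 6)*6) = -327/((5 + 6) + 10*6) = -327/(11 + 60) = -327/71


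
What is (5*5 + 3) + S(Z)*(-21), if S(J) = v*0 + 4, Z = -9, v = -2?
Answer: -56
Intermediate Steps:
S(J) = 4 (S(J) = -2*0 + 4 = 0 + 4 = 4)
(5*5 + 3) + S(Z)*(-21) = (5*5 + 3) + 4*(-21) = (25 + 3) - 84 = 28 - 84 = -56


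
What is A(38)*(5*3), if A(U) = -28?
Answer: -420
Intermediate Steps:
A(38)*(5*3) = -140*3 = -28*15 = -420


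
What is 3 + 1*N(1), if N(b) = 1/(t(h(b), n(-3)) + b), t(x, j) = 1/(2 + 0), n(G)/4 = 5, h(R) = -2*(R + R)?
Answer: 11/3 ≈ 3.6667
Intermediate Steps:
h(R) = -4*R
n(G) = 20 (n(G) = 4*5 = 20)
t(x, j) = ½ (t(x, j) = 1/2 = ½)
N(b) = 1/(½ + b)
3 + 1*N(1) = 3 + 1*(2/(1 + 2*1)) = 3 + 1*(2/(1 + 2)) = 3 + 1*(2/3) = 3 + 1*(2*(⅓)) = 3 + 1*(⅔) = 3 + ⅔ = 11/3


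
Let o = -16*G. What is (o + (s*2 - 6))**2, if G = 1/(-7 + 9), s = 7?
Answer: 0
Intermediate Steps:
G = 1/2 ≈ 0.50000
o = -8 (o = -16*1/2 = -8)
(o + (s*2 - 6))**2 = (-8 + (7*2 - 6))**2 = (-8 + (14 - 6))**2 = (-8 + 8)**2 = 0**2 = 0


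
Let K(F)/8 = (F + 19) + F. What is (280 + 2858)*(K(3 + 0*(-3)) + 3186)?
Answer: 10625268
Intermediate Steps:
K(F) = 152 + 16*F (K(F) = 8*((F + 19) + F) = 8*((19 + F) + F) = 8*(19 + 2*F) = 152 + 16*F)
(280 + 2858)*(K(3 + 0*(-3)) + 3186) = (280 + 2858)*((152 + 16*(3 + 0*(-3))) + 3186) = 3138*((152 + 16*(3 + 0)) + 3186) = 3138*((152 + 16*3) + 3186) = 3138*((152 + 48) + 3186) = 3138*(200 + 3186) = 3138*3386 = 10625268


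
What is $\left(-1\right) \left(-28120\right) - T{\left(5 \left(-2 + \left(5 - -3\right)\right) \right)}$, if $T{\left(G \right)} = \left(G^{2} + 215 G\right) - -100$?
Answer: $20670$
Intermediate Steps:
$T{\left(G \right)} = 100 + G^{2} + 215 G$ ($T{\left(G \right)} = \left(G^{2} + 215 G\right) + 100 = 100 + G^{2} + 215 G$)
$\left(-1\right) \left(-28120\right) - T{\left(5 \left(-2 + \left(5 - -3\right)\right) \right)} = \left(-1\right) \left(-28120\right) - \left(100 + \left(5 \left(-2 + \left(5 - -3\right)\right)\right)^{2} + 215 \cdot 5 \left(-2 + \left(5 - -3\right)\right)\right) = 28120 - \left(100 + \left(5 \left(-2 + \left(5 + 3\right)\right)\right)^{2} + 215 \cdot 5 \left(-2 + \left(5 + 3\right)\right)\right) = 28120 - \left(100 + \left(5 \left(-2 + 8\right)\right)^{2} + 215 \cdot 5 \left(-2 + 8\right)\right) = 28120 - \left(100 + \left(5 \cdot 6\right)^{2} + 215 \cdot 5 \cdot 6\right) = 28120 - \left(100 + 30^{2} + 215 \cdot 30\right) = 28120 - \left(100 + 900 + 6450\right) = 28120 - 7450 = 20670$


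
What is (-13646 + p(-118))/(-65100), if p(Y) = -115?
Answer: 4587/21700 ≈ 0.21138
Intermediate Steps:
(-13646 + p(-118))/(-65100) = (-13646 - 115)/(-65100) = -13761*(-1/65100) = 4587/21700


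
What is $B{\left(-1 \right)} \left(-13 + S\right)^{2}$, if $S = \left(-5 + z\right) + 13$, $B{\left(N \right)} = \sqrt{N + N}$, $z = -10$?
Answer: $225 i \sqrt{2} \approx 318.2 i$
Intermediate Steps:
$B{\left(N \right)} = \sqrt{2} \sqrt{N}$ ($B{\left(N \right)} = \sqrt{2 N} = \sqrt{2} \sqrt{N}$)
$S = -2$ ($S = \left(-5 - 10\right) + 13 = -15 + 13 = -2$)
$B{\left(-1 \right)} \left(-13 + S\right)^{2} = \sqrt{2} \sqrt{-1} \left(-13 - 2\right)^{2} = \sqrt{2} i \left(-15\right)^{2} = i \sqrt{2} \cdot 225 = 225 i \sqrt{2}$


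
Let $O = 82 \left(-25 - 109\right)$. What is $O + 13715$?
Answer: $2727$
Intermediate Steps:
$O = -10988$ ($O = 82 \left(-134\right) = -10988$)
$O + 13715 = -10988 + 13715 = 2727$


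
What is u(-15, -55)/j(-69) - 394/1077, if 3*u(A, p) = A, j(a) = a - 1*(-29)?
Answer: -2075/8616 ≈ -0.24083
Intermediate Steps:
j(a) = 29 + a (j(a) = a + 29 = 29 + a)
u(A, p) = A/3
u(-15, -55)/j(-69) - 394/1077 = ((1/3)*(-15))/(29 - 69) - 394/1077 = -5/(-40) - 394*1/1077 = -5*(-1/40) - 394/1077 = 1/8 - 394/1077 = -2075/8616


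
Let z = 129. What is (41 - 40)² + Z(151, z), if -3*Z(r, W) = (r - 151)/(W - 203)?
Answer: 1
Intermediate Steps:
Z(r, W) = -(-151 + r)/(3*(-203 + W)) (Z(r, W) = -(r - 151)/(3*(W - 203)) = -(-151 + r)/(3*(-203 + W)))
(41 - 40)² + Z(151, z) = (41 - 40)² + (151 - 1*151)/(3*(-203 + 129)) = 1² + (⅓)*(151 - 151)/(-74) = 1 + (⅓)*(-1/74)*0 = 1 + 0 = 1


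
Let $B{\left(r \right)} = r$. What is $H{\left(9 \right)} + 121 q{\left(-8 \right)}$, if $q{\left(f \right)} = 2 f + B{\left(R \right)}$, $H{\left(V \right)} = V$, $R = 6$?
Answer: $-1201$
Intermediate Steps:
$q{\left(f \right)} = 6 + 2 f$ ($q{\left(f \right)} = 2 f + 6 = 6 + 2 f$)
$H{\left(9 \right)} + 121 q{\left(-8 \right)} = 9 + 121 \left(6 + 2 \left(-8\right)\right) = 9 + 121 \left(6 - 16\right) = 9 + 121 \left(-10\right) = 9 - 1210 = -1201$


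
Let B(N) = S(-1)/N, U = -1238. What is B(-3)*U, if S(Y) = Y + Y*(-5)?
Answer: 4952/3 ≈ 1650.7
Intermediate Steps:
S(Y) = -4*Y (S(Y) = Y - 5*Y = -4*Y)
B(N) = 4/N (B(N) = (-4*(-1))/N = 4/N)
B(-3)*U = (4/(-3))*(-1238) = (4*(-⅓))*(-1238) = -4/3*(-1238) = 4952/3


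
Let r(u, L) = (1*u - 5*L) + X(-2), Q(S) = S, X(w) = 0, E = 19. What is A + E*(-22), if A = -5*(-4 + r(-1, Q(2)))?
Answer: -343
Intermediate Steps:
r(u, L) = u - 5*L (r(u, L) = (1*u - 5*L) + 0 = (u - 5*L) + 0 = u - 5*L)
A = 75 (A = -5*(-4 + (-1 - 5*2)) = -5*(-4 + (-1 - 10)) = -5*(-4 - 11) = -5*(-15) = 75)
A + E*(-22) = 75 + 19*(-22) = 75 - 418 = -343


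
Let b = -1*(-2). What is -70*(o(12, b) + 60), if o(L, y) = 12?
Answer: -5040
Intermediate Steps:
b = 2
-70*(o(12, b) + 60) = -70*(12 + 60) = -70*72 = -5040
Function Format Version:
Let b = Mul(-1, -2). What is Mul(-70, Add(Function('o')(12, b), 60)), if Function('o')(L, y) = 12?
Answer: -5040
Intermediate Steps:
b = 2
Mul(-70, Add(Function('o')(12, b), 60)) = Mul(-70, Add(12, 60)) = Mul(-70, 72) = -5040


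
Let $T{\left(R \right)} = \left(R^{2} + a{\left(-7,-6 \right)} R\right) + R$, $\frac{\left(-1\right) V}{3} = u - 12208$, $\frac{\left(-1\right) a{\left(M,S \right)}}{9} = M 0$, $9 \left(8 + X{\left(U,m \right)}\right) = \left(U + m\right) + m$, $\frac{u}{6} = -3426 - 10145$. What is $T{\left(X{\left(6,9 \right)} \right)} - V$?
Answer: $- \frac{2527910}{9} \approx -2.8088 \cdot 10^{5}$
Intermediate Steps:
$u = -81426$ ($u = 6 \left(-3426 - 10145\right) = 6 \left(-13571\right) = -81426$)
$X{\left(U,m \right)} = -8 + \frac{U}{9} + \frac{2 m}{9}$ ($X{\left(U,m \right)} = -8 + \frac{\left(U + m\right) + m}{9} = -8 + \frac{U + 2 m}{9} = -8 + \left(\frac{U}{9} + \frac{2 m}{9}\right) = -8 + \frac{U}{9} + \frac{2 m}{9}$)
$a{\left(M,S \right)} = 0$ ($a{\left(M,S \right)} = - 9 M 0 = \left(-9\right) 0 = 0$)
$V = 280902$ ($V = - 3 \left(-81426 - 12208\right) = \left(-3\right) \left(-93634\right) = 280902$)
$T{\left(R \right)} = R + R^{2}$ ($T{\left(R \right)} = \left(R^{2} + 0 R\right) + R = \left(R^{2} + 0\right) + R = R^{2} + R = R + R^{2}$)
$T{\left(X{\left(6,9 \right)} \right)} - V = \left(-8 + \frac{1}{9} \cdot 6 + \frac{2}{9} \cdot 9\right) \left(1 + \left(-8 + \frac{1}{9} \cdot 6 + \frac{2}{9} \cdot 9\right)\right) - 280902 = \left(-8 + \frac{2}{3} + 2\right) \left(1 + \left(-8 + \frac{2}{3} + 2\right)\right) - 280902 = - \frac{16 \left(1 - \frac{16}{3}\right)}{3} - 280902 = \left(- \frac{16}{3}\right) \left(- \frac{13}{3}\right) - 280902 = \frac{208}{9} - 280902 = - \frac{2527910}{9}$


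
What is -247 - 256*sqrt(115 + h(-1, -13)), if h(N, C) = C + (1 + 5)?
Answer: -247 - 1536*sqrt(3) ≈ -2907.4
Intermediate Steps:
h(N, C) = 6 + C (h(N, C) = C + 6 = 6 + C)
-247 - 256*sqrt(115 + h(-1, -13)) = -247 - 256*sqrt(115 + (6 - 13)) = -247 - 256*sqrt(115 - 7) = -247 - 1536*sqrt(3)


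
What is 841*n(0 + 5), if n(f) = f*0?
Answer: 0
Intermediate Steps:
n(f) = 0
841*n(0 + 5) = 841*0 = 0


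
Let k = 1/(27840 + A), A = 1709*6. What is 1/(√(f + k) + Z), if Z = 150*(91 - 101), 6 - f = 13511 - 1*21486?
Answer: -11428200/17081494357 - √11581650822210/85407471785 ≈ -0.00070889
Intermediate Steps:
f = 7981 (f = 6 - (13511 - 1*21486) = 6 - (13511 - 21486) = 6 - 1*(-7975) = 6 + 7975 = 7981)
A = 10254
Z = -1500 (Z = 150*(-10) = -1500)
k = 1/38094 (k = 1/(27840 + 10254) = 1/38094 ≈ 2.6251e-5)
1/(√(f + k) + Z) = 1/(√(7981 + 1/38094) - 1500) = 1/(√(304028215/38094) - 1500) = 1/(√11581650822210/38094 - 1500) = 1/(-1500 + √11581650822210/38094)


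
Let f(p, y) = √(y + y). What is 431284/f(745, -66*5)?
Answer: -215642*I*√165/165 ≈ -16788.0*I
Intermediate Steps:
f(p, y) = √2*√y (f(p, y) = √(2*y) = √2*√y)
431284/f(745, -66*5) = 431284/((√2*√(-66*5))) = 431284/((√2*√(-330))) = 431284/((√2*(I*√330))) = 431284/((2*I*√165)) = 431284*(-I*√165/330) = -215642*I*√165/165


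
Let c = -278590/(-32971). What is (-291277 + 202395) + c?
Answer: -2930249832/32971 ≈ -88874.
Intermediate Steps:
c = 278590/32971 (c = -278590*(-1/32971) = 278590/32971 ≈ 8.4495)
(-291277 + 202395) + c = (-291277 + 202395) + 278590/32971 = -88882 + 278590/32971 = -2930249832/32971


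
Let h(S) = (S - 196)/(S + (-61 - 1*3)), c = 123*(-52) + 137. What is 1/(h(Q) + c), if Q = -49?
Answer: -113/707022 ≈ -0.00015983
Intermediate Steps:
c = -6259 (c = -6396 + 137 = -6259)
h(S) = (-196 + S)/(-64 + S) (h(S) = (-196 + S)/(S + (-61 - 3)) = (-196 + S)/(S - 64) = (-196 + S)/(-64 + S))
1/(h(Q) + c) = 1/((-196 - 49)/(-64 - 49) - 6259) = 1/(-245/(-113) - 6259) = 1/(-1/113*(-245) - 6259) = 1/(245/113 - 6259) = 1/(-707022/113) = -113/707022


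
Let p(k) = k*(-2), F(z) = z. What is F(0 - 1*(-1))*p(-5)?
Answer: 10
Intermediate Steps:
p(k) = -2*k
F(0 - 1*(-1))*p(-5) = (0 - 1*(-1))*(-2*(-5)) = (0 + 1)*10 = 1*10 = 10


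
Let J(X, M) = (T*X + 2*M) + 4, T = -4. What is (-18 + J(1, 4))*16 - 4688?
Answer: -4848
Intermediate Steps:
J(X, M) = 4 - 4*X + 2*M (J(X, M) = (-4*X + 2*M) + 4 = 4 - 4*X + 2*M)
(-18 + J(1, 4))*16 - 4688 = (-18 + (4 - 4*1 + 2*4))*16 - 4688 = (-18 + (4 - 4 + 8))*16 - 4688 = (-18 + 8)*16 - 4688 = -10*16 - 4688 = -160 - 4688 = -4848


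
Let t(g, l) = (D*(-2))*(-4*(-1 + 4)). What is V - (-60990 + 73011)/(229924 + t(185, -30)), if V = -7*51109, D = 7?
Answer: -82318416217/230092 ≈ -3.5776e+5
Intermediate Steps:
t(g, l) = 168 (t(g, l) = (7*(-2))*(-4*(-1 + 4)) = -(-56)*3 = -14*(-12) = 168)
V = -357763
V - (-60990 + 73011)/(229924 + t(185, -30)) = -357763 - (-60990 + 73011)/(229924 + 168) = -357763 - 12021/230092 = -82318416217/230092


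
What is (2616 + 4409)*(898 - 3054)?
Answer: -15145900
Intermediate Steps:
(2616 + 4409)*(898 - 3054) = 7025*(-2156) = -15145900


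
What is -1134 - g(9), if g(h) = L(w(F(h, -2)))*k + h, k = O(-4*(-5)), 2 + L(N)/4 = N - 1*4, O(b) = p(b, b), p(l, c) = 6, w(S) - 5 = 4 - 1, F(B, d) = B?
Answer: -1191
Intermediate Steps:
w(S) = 8 (w(S) = 5 + (4 - 1) = 5 + 3 = 8)
O(b) = 6
L(N) = -24 + 4*N (L(N) = -8 + 4*(N - 1*4) = -8 + 4*(N - 4) = -8 + 4*(-4 + N) = -8 + (-16 + 4*N) = -24 + 4*N)
k = 6
g(h) = 48 + h (g(h) = (-24 + 4*8)*6 + h = (-24 + 32)*6 + h = 8*6 + h = 48 + h)
-1134 - g(9) = -1134 - (48 + 9) = -1134 - 1*57 = -1134 - 57 = -1191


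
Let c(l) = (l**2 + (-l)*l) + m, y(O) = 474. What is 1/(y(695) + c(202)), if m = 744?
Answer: 1/1218 ≈ 0.00082102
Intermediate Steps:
c(l) = 744 (c(l) = (l**2 + (-l)*l) + 744 = (l**2 - l**2) + 744 = 0 + 744 = 744)
1/(y(695) + c(202)) = 1/(474 + 744) = 1/1218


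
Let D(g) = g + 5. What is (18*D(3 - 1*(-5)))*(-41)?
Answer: -9594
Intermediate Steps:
D(g) = 5 + g
(18*D(3 - 1*(-5)))*(-41) = (18*(5 + (3 - 1*(-5))))*(-41) = (18*(5 + (3 + 5)))*(-41) = (18*(5 + 8))*(-41) = (18*13)*(-41) = 234*(-41) = -9594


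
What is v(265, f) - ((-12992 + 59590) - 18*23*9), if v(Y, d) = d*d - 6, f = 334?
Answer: 68678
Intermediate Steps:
v(Y, d) = -6 + d**2 (v(Y, d) = d**2 - 6 = -6 + d**2)
v(265, f) - ((-12992 + 59590) - 18*23*9) = (-6 + 334**2) - ((-12992 + 59590) - 18*23*9) = (-6 + 111556) - (46598 - 414*9) = 111550 - (46598 - 3726) = 111550 - 1*42872 = 111550 - 42872 = 68678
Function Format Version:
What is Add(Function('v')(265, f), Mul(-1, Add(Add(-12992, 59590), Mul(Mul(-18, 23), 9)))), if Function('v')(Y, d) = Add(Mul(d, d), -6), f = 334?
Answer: 68678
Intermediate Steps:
Function('v')(Y, d) = Add(-6, Pow(d, 2)) (Function('v')(Y, d) = Add(Pow(d, 2), -6) = Add(-6, Pow(d, 2)))
Add(Function('v')(265, f), Mul(-1, Add(Add(-12992, 59590), Mul(Mul(-18, 23), 9)))) = Add(Add(-6, Pow(334, 2)), Mul(-1, Add(Add(-12992, 59590), Mul(Mul(-18, 23), 9)))) = Add(Add(-6, 111556), Mul(-1, Add(46598, Mul(-414, 9)))) = Add(111550, Mul(-1, Add(46598, -3726))) = Add(111550, Mul(-1, 42872)) = Add(111550, -42872) = 68678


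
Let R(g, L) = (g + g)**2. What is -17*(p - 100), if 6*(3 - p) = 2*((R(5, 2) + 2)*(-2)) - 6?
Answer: 476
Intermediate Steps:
R(g, L) = 4*g**2 (R(g, L) = (2*g)**2 = 4*g**2)
p = 72 (p = 3 - (2*((4*5**2 + 2)*(-2)) - 6)/6 = 3 - (2*((4*25 + 2)*(-2)) - 6)/6 = 3 - (2*((100 + 2)*(-2)) - 6)/6 = 3 - (2*(102*(-2)) - 6)/6 = 3 - (2*(-204) - 6)/6 = 3 - (-408 - 6)/6 = 3 - 1/6*(-414) = 3 + 69 = 72)
-17*(p - 100) = -17*(72 - 100) = -17*(-28) = 476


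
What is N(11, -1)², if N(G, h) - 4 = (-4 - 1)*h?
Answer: 81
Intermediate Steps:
N(G, h) = 4 - 5*h (N(G, h) = 4 + (-4 - 1)*h = 4 - 5*h)
N(11, -1)² = (4 - 5*(-1))² = (4 + 5)² = 9² = 81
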